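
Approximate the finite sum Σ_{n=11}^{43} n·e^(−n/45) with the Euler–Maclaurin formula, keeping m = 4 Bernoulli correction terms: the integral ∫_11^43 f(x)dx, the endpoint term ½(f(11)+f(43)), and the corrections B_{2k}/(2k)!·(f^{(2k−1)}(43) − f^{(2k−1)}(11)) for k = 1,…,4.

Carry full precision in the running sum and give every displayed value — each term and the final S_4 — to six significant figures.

The integral term ∫_11^43 x·e^(−x/45) dx = 450.502.
Endpoint term: (f(11) + f(43))/2 = (8.61453 + 16.5377)/2 = 12.5761.
So far: 463.078.
Correction k=1: B_{2}/2! · (f^{(1)}(43) − f^{(1)}(11)) = 1/12 · (0.0170933 − 0.591705) = -0.0478843.
Partial sum through k=1: 463.030.
Correction k=2: B_{4}/4! · (f^{(3)}(43) − f^{(3)}(11)) = −1/720 · (0.000388291 − 0.00106567) = 9.40805e-07.
Partial sum through k=2: 463.030.
Correction k=3: B_{6}/6! · (f^{(5)}(43) − f^{(5)}(11)) = 1/30240 · (3.79329e-07 − 9.08218e-07) = -1.74897e-11.
Partial sum through k=3: 463.030.
Correction k=4: B_{8}/8! · (f^{(7)}(43) − f^{(7)}(11)) = −1/1209600 · (2.79955e-10 − 6.37126e-10) = 2.95280e-16.

S_4 ≈ 463.030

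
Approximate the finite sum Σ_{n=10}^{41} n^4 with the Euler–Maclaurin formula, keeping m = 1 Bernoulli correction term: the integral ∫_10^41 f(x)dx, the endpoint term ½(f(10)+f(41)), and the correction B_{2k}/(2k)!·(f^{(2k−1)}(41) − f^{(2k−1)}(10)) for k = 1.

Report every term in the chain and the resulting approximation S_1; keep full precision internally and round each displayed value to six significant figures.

∫_10^41 x^4 dx evaluates to 2.31512e+07.
Endpoint term: (f(10) + f(41))/2 = (10000.0 + 2.82576e+06)/2 = 1.41788e+06.
Running total after boundary: 2.45691e+07.
Order-1 term: 1/12 · (275684 − 4000.00) = 22640.3.

S_1 ≈ 2.45918e+07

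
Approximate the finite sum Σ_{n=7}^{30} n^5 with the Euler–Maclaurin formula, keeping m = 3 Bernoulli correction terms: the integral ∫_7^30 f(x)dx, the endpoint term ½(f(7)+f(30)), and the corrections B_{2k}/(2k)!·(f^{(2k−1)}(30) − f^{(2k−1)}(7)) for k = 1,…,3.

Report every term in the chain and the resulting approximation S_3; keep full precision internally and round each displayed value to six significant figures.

The integral term ∫_7^30 x^5 dx = 1.21480e+08.
Boundary: ½(f(7) + f(30)) = ½(16807.0 + 2.43000e+07) = 1.21584e+07.
Integral + boundary = 1.33639e+08.
Order-1 term: 1/12 · (4.05000e+06 − 12005.0) = 336500.
Running total after k=1: 1.33975e+08.
Order-2 term: −1/720 · (54000.0 − 2940.00) = -70.9167.
Running total after k=2: 1.33975e+08.
Order-3 term: 1/30240 · (120.000 − 120.000) = 0.00000.

S_3 ≈ 1.33975e+08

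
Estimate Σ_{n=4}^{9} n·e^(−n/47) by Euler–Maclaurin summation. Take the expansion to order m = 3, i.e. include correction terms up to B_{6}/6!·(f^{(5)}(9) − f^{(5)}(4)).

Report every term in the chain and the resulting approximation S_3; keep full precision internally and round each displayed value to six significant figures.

∫_4^9 x·e^(−x/47) dx evaluates to 28.1226.
Endpoint term: (f(4) + f(9))/2 = (3.67366 + 7.43156)/2 = 5.55261.
Running total after boundary: 33.6752.
k=1: B_{2}/(2)! × [f^{(1)}(9) − f^{(1)}(4)] = 1/12 × (0.667610 − 0.840252) = -0.0143868.
Partial sum through k=1: 33.6608.
k=2: B_{4}/(4)! × [f^{(3)}(9) − f^{(3)}(4)] = −1/720 × (0.00104983 − 0.00121190) = 2.25098e-07.
Partial sum through k=2: 33.6608.
k=3: B_{6}/(6)! × [f^{(5)}(9) − f^{(5)}(4)] = 1/30240 × (8.13685e-07 − 9.25042e-07) = -3.68244e-12.

S_3 ≈ 33.6608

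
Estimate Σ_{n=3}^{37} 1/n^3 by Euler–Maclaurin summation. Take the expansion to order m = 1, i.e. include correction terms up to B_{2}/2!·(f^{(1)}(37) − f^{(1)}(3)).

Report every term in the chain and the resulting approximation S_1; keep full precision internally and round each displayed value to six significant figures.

S_1 ≈ 0.0768050

Integral: ∫_3^37 1/x^3 dx = 0.0551903.
Endpoint term: (f(3) + f(37))/2 = (0.0370370 + 1.97422e-05)/2 = 0.0185284.
Running total after boundary: 0.0737187.
Correction k=1: B_{2}/2! · (f^{(1)}(37) − f^{(1)}(3)) = 1/12 · (-1.60072e-06 − (-0.0370370)) = 0.00308629.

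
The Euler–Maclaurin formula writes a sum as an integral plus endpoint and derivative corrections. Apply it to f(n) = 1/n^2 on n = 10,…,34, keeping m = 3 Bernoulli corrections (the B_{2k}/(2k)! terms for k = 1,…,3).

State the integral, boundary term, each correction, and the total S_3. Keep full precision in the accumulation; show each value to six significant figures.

S_3 ≈ 0.0761829

The integral term ∫_10^34 1/x^2 dx = 0.0705882.
Boundary: ½(f(10) + f(34)) = ½(0.0100000 + 0.000865052) = 0.00543253.
Integral + boundary = 0.0760208.
Correction k=1: B_{2}/2! · (f^{(1)}(34) − f^{(1)}(10)) = 1/12 · (-5.08854e-05 − (-0.00200000)) = 0.000162426.
Partial sum through k=1: 0.0761832.
Correction k=2: B_{4}/4! · (f^{(3)}(34) − f^{(3)}(10)) = −1/720 · (-5.28222e-07 − (-0.000240000)) = -3.32600e-07.
Partial sum through k=2: 0.0761829.
Correction k=3: B_{6}/6! · (f^{(5)}(34) − f^{(5)}(10)) = 1/30240 · (-1.37082e-08 − (-7.20000e-05)) = 2.38050e-09.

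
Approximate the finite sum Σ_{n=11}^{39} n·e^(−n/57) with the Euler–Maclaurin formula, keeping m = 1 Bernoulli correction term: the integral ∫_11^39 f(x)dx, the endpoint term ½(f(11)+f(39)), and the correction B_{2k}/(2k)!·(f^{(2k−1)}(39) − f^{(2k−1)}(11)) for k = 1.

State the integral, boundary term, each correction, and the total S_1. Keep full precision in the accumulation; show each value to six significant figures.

The integral term ∫_11^39 x·e^(−x/57) dx = 435.188.
Boundary: ½(f(11) + f(39)) = ½(9.06946 + 19.6750) = 14.3723.
Running total after boundary: 449.560.
Order-1 term: 1/12 · (0.159312 − 0.665383) = -0.0421726.

S_1 ≈ 449.518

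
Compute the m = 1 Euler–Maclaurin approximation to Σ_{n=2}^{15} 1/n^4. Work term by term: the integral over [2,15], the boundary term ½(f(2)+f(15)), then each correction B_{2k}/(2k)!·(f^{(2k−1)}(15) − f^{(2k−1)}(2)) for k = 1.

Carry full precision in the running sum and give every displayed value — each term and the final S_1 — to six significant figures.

Integral: ∫_2^15 1/x^4 dx = 0.0415679.
Boundary: ½(f(2) + f(15)) = ½(0.0625000 + 1.97531e-05) = 0.0312599.
Integral + boundary = 0.0728278.
Order-1 term: 1/12 · (-5.26749e-06 − (-0.125000)) = 0.0104162.

S_1 ≈ 0.0832440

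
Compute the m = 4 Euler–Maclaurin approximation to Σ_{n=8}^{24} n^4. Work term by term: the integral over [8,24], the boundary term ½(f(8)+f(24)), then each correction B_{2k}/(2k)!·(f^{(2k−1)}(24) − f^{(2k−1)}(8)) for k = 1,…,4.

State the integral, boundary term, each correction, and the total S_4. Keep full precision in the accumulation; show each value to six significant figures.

S_4 ≈ 1.75834e+06

∫_8^24 x^4 dx evaluates to 1.58597e+06.
½[f(8) + f(24)] = ½[4096.00 + 331776] = 167936.
So far: 1.75391e+06.
Correction k=1: B_{2}/2! · (f^{(1)}(24) − f^{(1)}(8)) = 1/12 · (55296.0 − 2048.00) = 4437.33.
Running total after k=1: 1.75834e+06.
Correction k=2: B_{4}/4! · (f^{(3)}(24) − f^{(3)}(8)) = −1/720 · (576.000 − 192.000) = -0.533333.
Running total after k=2: 1.75834e+06.
Correction k=3: B_{6}/6! · (f^{(5)}(24) − f^{(5)}(8)) = 1/30240 · (0.00000 − 0.00000) = 0.00000.
Running total after k=3: 1.75834e+06.
Correction k=4: B_{8}/8! · (f^{(7)}(24) − f^{(7)}(8)) = −1/1209600 · (0.00000 − 0.00000) = 0.00000.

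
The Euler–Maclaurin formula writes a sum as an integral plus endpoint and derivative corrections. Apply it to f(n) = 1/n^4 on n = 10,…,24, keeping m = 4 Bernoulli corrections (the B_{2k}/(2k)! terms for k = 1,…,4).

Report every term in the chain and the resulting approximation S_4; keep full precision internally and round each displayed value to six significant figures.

S_4 ≈ 0.000364003

The integral term ∫_10^24 1/x^4 dx = 0.000309221.
Boundary: ½(f(10) + f(24)) = ½(0.000100000 + 3.01408e-06) = 5.15070e-05.
So far: 0.000360728.
Order-1 term: 1/12 · (-5.02347e-07 − (-4.00000e-05)) = 3.29147e-06.
Running total after k=1: 0.000364019.
Order-2 term: −1/720 · (-2.61639e-08 − (-1.20000e-05)) = -1.66303e-08.
Running total after k=2: 0.000364003.
Order-3 term: 1/30240 · (-2.54371e-09 − (-6.72000e-06)) = 2.22138e-10.
Running total after k=3: 0.000364003.
Order-4 term: −1/1209600 · (-3.97455e-10 − (-6.04800e-06)) = -4.99967e-12.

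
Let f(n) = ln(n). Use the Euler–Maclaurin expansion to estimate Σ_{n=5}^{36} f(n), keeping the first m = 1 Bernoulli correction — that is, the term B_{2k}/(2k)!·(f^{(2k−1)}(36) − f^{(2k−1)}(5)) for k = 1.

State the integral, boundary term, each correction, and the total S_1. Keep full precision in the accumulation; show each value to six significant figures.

∫_5^36 ln(x) dx evaluates to 89.9595.
Boundary: ½(f(5) + f(36)) = ½(1.60944 + 3.58352) = 2.59648.
Running total after boundary: 92.5560.
Correction k=1: B_{2}/2! · (f^{(1)}(36) − f^{(1)}(5)) = 1/12 · (0.0277778 − 0.200000) = -0.0143519.

S_1 ≈ 92.5416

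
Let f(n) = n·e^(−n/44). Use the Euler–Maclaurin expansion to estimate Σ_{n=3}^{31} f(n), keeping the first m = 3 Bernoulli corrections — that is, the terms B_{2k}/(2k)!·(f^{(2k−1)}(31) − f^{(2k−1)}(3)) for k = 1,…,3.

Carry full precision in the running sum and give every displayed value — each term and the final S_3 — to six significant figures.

S_3 ≈ 309.403

∫_3^31 x·e^(−x/44) dx evaluates to 300.400.
Endpoint term: (f(3) + f(31))/2 = (2.80227 + 15.3243)/2 = 9.06330.
Running total after boundary: 309.463.
Correction k=1: B_{2}/2! · (f^{(1)}(31) − f^{(1)}(3)) = 1/12 · (0.146053 − 0.870403) = -0.0603625.
After k=1: 309.403.
Correction k=2: B_{4}/4! · (f^{(3)}(31) − f^{(3)}(3)) = −1/720 · (0.000586115 − 0.00141456) = 1.15061e-06.
After k=2: 309.403.
Correction k=3: B_{6}/6! · (f^{(5)}(31) − f^{(5)}(3)) = 1/30240 · (5.66524e-07 − 1.22909e-06) = -2.19104e-11.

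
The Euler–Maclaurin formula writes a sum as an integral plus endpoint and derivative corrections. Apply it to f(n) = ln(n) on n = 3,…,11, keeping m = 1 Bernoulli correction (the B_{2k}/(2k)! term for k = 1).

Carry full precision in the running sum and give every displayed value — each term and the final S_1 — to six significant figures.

S_1 ≈ 16.8091

∫_3^11 ln(x) dx evaluates to 15.0810.
Boundary: ½(f(3) + f(11)) = ½(1.09861 + 2.39790) = 1.74825.
Integral + boundary = 16.8293.
k=1: B_{2}/(2)! × [f^{(1)}(11) − f^{(1)}(3)] = 1/12 × (0.0909091 − 0.333333) = -0.0202020.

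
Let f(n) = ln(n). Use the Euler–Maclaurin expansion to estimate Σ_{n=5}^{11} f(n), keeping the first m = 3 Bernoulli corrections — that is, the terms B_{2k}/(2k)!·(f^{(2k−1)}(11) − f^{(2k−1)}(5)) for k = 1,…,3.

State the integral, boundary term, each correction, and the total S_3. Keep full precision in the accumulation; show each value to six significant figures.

The integral term ∫_5^11 ln(x) dx = 12.3297.
Endpoint term: (f(5) + f(11))/2 = (1.60944 + 2.39790)/2 = 2.00367.
Running total after boundary: 14.3333.
Correction k=1: B_{2}/2! · (f^{(1)}(11) − f^{(1)}(5)) = 1/12 · (0.0909091 − 0.200000) = -0.00909091.
Running total after k=1: 14.3242.
Correction k=2: B_{4}/4! · (f^{(3)}(11) − f^{(3)}(5)) = −1/720 · (0.00150263 − 0.0160000) = 2.01352e-05.
Running total after k=2: 14.3243.
Correction k=3: B_{6}/6! · (f^{(5)}(11) − f^{(5)}(5)) = 1/30240 · (0.000149021 − 0.00768000) = -2.49040e-07.

S_3 ≈ 14.3243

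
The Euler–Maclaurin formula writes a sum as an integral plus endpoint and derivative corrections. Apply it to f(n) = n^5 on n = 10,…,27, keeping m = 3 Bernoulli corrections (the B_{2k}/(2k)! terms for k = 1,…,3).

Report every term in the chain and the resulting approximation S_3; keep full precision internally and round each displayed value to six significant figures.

The integral term ∫_10^27 x^5 dx = 6.44034e+07.
Boundary: ½(f(10) + f(27)) = ½(100000 + 1.43489e+07) = 7.22445e+06.
So far: 7.16279e+07.
Order-1 term: 1/12 · (2.65720e+06 − 50000.0) = 217267.
Running total after k=1: 7.18451e+07.
Order-2 term: −1/720 · (43740.0 − 6000.00) = -52.4167.
Running total after k=2: 7.18451e+07.
Order-3 term: 1/30240 · (120.000 − 120.000) = 0.00000.

S_3 ≈ 7.18451e+07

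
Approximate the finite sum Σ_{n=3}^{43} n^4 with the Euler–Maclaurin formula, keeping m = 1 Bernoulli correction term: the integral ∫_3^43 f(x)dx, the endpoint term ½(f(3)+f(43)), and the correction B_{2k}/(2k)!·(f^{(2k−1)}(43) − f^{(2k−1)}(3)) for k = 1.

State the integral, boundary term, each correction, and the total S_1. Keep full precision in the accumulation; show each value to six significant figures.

S_1 ≈ 3.11376e+07

Integral: ∫_3^43 x^4 dx = 2.94016e+07.
Boundary: ½(f(3) + f(43)) = ½(81.0000 + 3.41880e+06) = 1.70944e+06.
Integral + boundary = 3.11111e+07.
k=1: B_{2}/(2)! × [f^{(1)}(43) − f^{(1)}(3)] = 1/12 × (318028 − 108.000) = 26493.3.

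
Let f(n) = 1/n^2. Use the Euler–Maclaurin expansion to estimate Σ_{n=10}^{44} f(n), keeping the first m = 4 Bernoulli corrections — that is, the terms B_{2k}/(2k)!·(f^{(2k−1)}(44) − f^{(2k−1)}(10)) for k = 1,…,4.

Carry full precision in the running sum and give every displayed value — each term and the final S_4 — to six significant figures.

The integral term ∫_10^44 1/x^2 dx = 0.0772727.
Endpoint term: (f(10) + f(44))/2 = (0.0100000 + 0.000516529)/2 = 0.00525826.
So far: 0.0825310.
k=1: B_{2}/(2)! × [f^{(1)}(44) − f^{(1)}(10)] = 1/12 × (-2.34786e-05 − (-0.00200000)) = 0.000164710.
After k=1: 0.0826957.
k=2: B_{4}/(4)! × [f^{(3)}(44) − f^{(3)}(10)] = −1/720 × (-1.45528e-07 − (-0.000240000)) = -3.33131e-07.
After k=2: 0.0826954.
k=3: B_{6}/(6)! × [f^{(5)}(44) − f^{(5)}(10)] = 1/30240 × (-2.25509e-09 − (-7.20000e-05)) = 2.38088e-09.
After k=3: 0.0826954.
k=4: B_{8}/(8)! × [f^{(7)}(44) − f^{(7)}(10)] = −1/1209600 × (-6.52299e-11 − (-4.03200e-05)) = -3.33333e-11.

S_4 ≈ 0.0826954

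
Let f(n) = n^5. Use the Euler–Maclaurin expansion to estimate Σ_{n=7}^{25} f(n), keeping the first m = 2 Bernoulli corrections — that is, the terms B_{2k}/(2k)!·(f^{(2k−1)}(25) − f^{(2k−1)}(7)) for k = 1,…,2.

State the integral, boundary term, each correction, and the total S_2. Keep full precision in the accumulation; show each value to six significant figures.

∫_7^25 x^5 dx evaluates to 4.06705e+07.
Endpoint term: (f(7) + f(25))/2 = (16807.0 + 9.76562e+06)/2 = 4.89122e+06.
So far: 4.55617e+07.
Correction k=1: B_{2}/2! · (f^{(1)}(25) − f^{(1)}(7)) = 1/12 · (1.95312e+06 − 12005.0) = 161760.
Running total after k=1: 4.57235e+07.
Correction k=2: B_{4}/4! · (f^{(3)}(25) − f^{(3)}(7)) = −1/720 · (37500.0 − 2940.00) = -48.0000.

S_2 ≈ 4.57234e+07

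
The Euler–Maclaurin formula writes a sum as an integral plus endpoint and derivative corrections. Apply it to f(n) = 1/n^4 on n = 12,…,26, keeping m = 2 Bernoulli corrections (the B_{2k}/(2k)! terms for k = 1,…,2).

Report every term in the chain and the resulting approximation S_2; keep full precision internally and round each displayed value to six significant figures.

Integral: ∫_12^26 1/x^4 dx = 0.000173936.
½[f(12) + f(26)] = ½[4.82253e-05 + 2.18830e-06] = 2.52068e-05.
Integral + boundary = 0.000199143.
k=1: B_{2}/(2)! × [f^{(1)}(26) − f^{(1)}(12)] = 1/12 × (-3.36661e-07 − (-1.60751e-05)) = 1.31154e-06.
After k=1: 0.000200454.
k=2: B_{4}/(4)! × [f^{(3)}(26) − f^{(3)}(12)] = −1/720 × (-1.49406e-08 − (-3.34898e-06)) = -4.63061e-09.

S_2 ≈ 0.000200450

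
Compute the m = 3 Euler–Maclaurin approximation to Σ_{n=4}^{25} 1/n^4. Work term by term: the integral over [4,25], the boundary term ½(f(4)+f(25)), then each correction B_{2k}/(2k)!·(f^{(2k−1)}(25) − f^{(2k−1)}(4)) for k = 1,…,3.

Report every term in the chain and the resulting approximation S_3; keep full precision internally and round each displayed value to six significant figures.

Integral: ∫_4^25 1/x^4 dx = 0.00518700.
Endpoint term: (f(4) + f(25))/2 = (0.00390625 + 2.56000e-06)/2 = 0.00195441.
So far: 0.00714140.
Correction k=1: B_{2}/2! · (f^{(1)}(25) − f^{(1)}(4)) = 1/12 · (-4.09600e-07 − (-0.00390625)) = 0.000325487.
After k=1: 0.00746689.
Correction k=2: B_{4}/4! · (f^{(3)}(25) − f^{(3)}(4)) = −1/720 · (-1.96608e-08 − (-0.00732422)) = -1.01725e-05.
After k=2: 0.00745672.
Correction k=3: B_{6}/6! · (f^{(5)}(25) − f^{(5)}(4)) = 1/30240 · (-1.76161e-09 − (-0.0256348)) = 8.47710e-07.

S_3 ≈ 0.00745757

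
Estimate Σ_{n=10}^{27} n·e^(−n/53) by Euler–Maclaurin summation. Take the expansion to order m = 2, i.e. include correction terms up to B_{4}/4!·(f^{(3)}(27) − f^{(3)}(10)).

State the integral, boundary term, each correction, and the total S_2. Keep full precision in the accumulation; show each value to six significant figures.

S_2 ≈ 229.543

∫_10^27 x·e^(−x/53) dx evaluates to 217.323.
½[f(10) + f(27)] = ½[8.28052 + 16.2226] = 12.2515.
Running total after boundary: 229.575.
Order-1 term: 1/12 · (0.294750 − 0.671816) = -0.0314222.
Partial sum through k=1: 229.543.
Order-2 term: −1/720 · (0.000532724 − 0.000828736) = 4.11129e-07.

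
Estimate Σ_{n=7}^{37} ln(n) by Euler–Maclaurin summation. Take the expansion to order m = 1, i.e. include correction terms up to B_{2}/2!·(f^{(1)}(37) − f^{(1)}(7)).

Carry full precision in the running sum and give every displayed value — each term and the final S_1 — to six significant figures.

S_1 ≈ 92.7514

∫_7^37 ln(x) dx evaluates to 89.9826.
Boundary: ½(f(7) + f(37)) = ½(1.94591 + 3.61092) = 2.77841.
Running total after boundary: 92.7610.
k=1: B_{2}/(2)! × [f^{(1)}(37) − f^{(1)}(7)] = 1/12 × (0.0270270 − 0.142857) = -0.00965251.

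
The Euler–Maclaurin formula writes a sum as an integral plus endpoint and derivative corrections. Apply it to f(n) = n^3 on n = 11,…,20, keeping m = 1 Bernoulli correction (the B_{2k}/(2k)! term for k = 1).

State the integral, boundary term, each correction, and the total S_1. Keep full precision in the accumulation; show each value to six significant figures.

S_1 ≈ 41075.0

∫_11^20 x^3 dx evaluates to 36339.8.
½[f(11) + f(20)] = ½[1331.00 + 8000.00] = 4665.50.
Running total after boundary: 41005.2.
Correction k=1: B_{2}/2! · (f^{(1)}(20) − f^{(1)}(11)) = 1/12 · (1200.00 − 363.000) = 69.7500.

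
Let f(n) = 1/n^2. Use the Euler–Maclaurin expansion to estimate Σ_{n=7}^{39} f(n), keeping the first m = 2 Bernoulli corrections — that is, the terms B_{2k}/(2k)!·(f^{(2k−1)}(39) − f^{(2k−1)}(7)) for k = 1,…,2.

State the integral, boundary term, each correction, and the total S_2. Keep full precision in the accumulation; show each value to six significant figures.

The integral term ∫_7^39 1/x^2 dx = 0.117216.
Endpoint term: (f(7) + f(39))/2 = (0.0204082 + 0.000657462)/2 = 0.0105328.
So far: 0.127749.
Order-1 term: 1/12 · (-3.37160e-05 − (-0.00583090)) = 0.000483099.
After k=1: 0.128232.
Order-2 term: −1/720 · (-2.66004e-07 − (-0.00142798)) = -1.98293e-06.

S_2 ≈ 0.128230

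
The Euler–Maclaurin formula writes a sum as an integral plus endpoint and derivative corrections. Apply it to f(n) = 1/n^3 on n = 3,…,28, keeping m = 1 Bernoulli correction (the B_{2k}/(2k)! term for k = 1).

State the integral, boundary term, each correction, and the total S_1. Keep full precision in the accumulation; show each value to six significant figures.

S_1 ≈ 0.0765451

Integral: ∫_3^28 1/x^3 dx = 0.0549178.
Boundary: ½(f(3) + f(28)) = ½(0.0370370 + 4.55539e-05) = 0.0185413.
Running total after boundary: 0.0734591.
k=1: B_{2}/(2)! × [f^{(1)}(28) − f^{(1)}(3)] = 1/12 × (-4.88078e-06 − (-0.0370370)) = 0.00308601.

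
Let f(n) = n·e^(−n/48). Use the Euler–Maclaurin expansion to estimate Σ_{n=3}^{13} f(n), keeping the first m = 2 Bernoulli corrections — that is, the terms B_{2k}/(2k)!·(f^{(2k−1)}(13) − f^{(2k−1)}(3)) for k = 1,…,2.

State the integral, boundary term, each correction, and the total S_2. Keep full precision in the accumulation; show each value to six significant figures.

∫_3^13 x·e^(−x/48) dx evaluates to 66.3699.
Boundary: ½(f(3) + f(13)) = ½(2.81824 + 9.91567) = 6.36695.
So far: 72.7368.
k=1: B_{2}/(2)! × [f^{(1)}(13) − f^{(1)}(3)] = 1/12 × (0.556167 − 0.880700) = -0.0270444.
Running total after k=1: 72.7098.
k=2: B_{4}/(4)! × [f^{(3)}(13) − f^{(3)}(3)] = −1/720 × (0.000903496 − 0.00119771) = 4.08632e-07.

S_2 ≈ 72.7098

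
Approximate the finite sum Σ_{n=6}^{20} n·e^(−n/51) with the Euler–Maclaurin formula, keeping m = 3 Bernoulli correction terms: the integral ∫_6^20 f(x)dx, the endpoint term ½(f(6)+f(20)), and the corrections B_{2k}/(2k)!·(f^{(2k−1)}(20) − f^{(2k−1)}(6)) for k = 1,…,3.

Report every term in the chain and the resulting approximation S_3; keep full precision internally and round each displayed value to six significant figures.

S_3 ≈ 147.402

Integral: ∫_6^20 x·e^(−x/51) dx = 138.011.
½[f(6) + f(20)] = ½[5.33406 + 13.5120] = 9.42301.
So far: 147.434.
Order-1 term: 1/12 · (0.410658 − 0.784420) = -0.0311469.
After k=1: 147.402.
Order-2 term: −1/720 · (0.000677376 − 0.000985175) = 4.27499e-07.
After k=2: 147.402.
Order-3 term: 1/30240 · (4.60156e-07 − 6.41586e-07) = -5.99966e-12.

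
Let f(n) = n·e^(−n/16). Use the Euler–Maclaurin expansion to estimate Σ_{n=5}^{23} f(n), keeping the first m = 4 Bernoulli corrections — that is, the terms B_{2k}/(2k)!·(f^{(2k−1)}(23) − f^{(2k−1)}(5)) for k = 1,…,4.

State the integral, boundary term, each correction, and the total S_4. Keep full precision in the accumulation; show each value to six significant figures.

S_4 ≈ 102.120

Integral: ∫_5^23 x·e^(−x/16) dx = 97.6099.
Boundary: ½(f(5) + f(23)) = ½(3.65808 + 5.46298) = 4.56053.
So far: 102.170.
Correction k=1: B_{2}/2! · (f^{(1)}(23) − f^{(1)}(5)) = 1/12 · (-0.103915 − 0.502986) = -0.0505751.
Running total after k=1: 102.120.
Correction k=2: B_{4}/4! · (f^{(3)}(23) − f^{(3)}(5)) = −1/720 · (0.00144971 − 0.00768054) = 8.65392e-06.
Running total after k=2: 102.120.
Correction k=3: B_{6}/6! · (f^{(5)}(23) − f^{(5)}(5)) = 1/30240 · (1.29115e-05 − 5.23292e-05) = -1.30350e-09.
Running total after k=3: 102.120.
Correction k=4: B_{8}/8! · (f^{(7)}(23) − f^{(7)}(5)) = −1/1209600 · (7.87502e-08 − 2.91626e-07) = 1.75989e-13.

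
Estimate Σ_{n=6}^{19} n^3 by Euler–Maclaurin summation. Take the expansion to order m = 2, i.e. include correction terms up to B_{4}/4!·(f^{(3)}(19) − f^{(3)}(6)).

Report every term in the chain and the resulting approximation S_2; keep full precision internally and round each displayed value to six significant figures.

The integral term ∫_6^19 x^3 dx = 32256.2.
Boundary: ½(f(6) + f(19)) = ½(216.000 + 6859.00) = 3537.50.
So far: 35793.8.
Order-1 term: 1/12 · (1083.00 − 108.000) = 81.2500.
Running total after k=1: 35875.0.
Order-2 term: −1/720 · (6.00000 − 6.00000) = 0.00000.

S_2 ≈ 35875.0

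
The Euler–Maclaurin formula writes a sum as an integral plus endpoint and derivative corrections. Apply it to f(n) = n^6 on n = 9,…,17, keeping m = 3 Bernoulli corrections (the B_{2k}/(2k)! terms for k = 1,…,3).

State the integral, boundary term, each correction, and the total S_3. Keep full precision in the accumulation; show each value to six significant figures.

S_3 ≈ 7.09507e+07

Integral: ∫_9^17 x^6 dx = 5.79365e+07.
½[f(9) + f(17)] = ½[531441 + 2.41376e+07] = 1.23345e+07.
So far: 7.02710e+07.
Correction k=1: B_{2}/2! · (f^{(1)}(17) − f^{(1)}(9)) = 1/12 · (8.51914e+06 − 354294) = 680404.
After k=1: 7.09514e+07.
Correction k=2: B_{4}/4! · (f^{(3)}(17) − f^{(3)}(9)) = −1/720 · (589560 − 87480.0) = -697.333.
After k=2: 7.09507e+07.
Correction k=3: B_{6}/6! · (f^{(5)}(17) − f^{(5)}(9)) = 1/30240 · (12240.0 − 6480.00) = 0.190476.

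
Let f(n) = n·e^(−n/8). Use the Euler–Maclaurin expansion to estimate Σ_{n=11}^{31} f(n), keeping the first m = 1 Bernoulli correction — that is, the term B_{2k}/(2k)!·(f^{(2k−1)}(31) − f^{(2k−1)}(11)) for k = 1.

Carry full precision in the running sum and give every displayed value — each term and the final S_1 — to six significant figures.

The integral term ∫_11^31 x·e^(−x/8) dx = 31.9563.
Boundary: ½(f(11) + f(31)) = ½(2.78124 + 0.643384) = 1.71231.
Running total after boundary: 33.6686.
k=1: B_{2}/(2)! × [f^{(1)}(31) − f^{(1)}(11)] = 1/12 × (-0.0596687 − (-0.0948148)) = 0.00292884.

S_1 ≈ 33.6715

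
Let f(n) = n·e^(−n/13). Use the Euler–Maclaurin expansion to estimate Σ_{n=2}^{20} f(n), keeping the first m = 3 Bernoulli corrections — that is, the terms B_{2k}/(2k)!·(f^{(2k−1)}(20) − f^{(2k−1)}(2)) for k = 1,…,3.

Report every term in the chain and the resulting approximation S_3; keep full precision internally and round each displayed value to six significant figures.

S_3 ≈ 78.0171

∫_2^20 x·e^(−x/13) dx evaluates to 75.0827.
½[f(2) + f(20)] = ½[1.71481 + 4.29422] = 3.00452.
So far: 78.0872.
Order-1 term: 1/12 · (-0.115614 − 0.725496) = -0.0700924.
Partial sum through k=1: 78.0171.
Order-2 term: −1/720 · (0.00185686 − 0.0144397) = 1.74761e-05.
Partial sum through k=2: 78.0171.
Order-3 term: 1/30240 · (2.60226e-05 − 0.000145482) = -3.95038e-09.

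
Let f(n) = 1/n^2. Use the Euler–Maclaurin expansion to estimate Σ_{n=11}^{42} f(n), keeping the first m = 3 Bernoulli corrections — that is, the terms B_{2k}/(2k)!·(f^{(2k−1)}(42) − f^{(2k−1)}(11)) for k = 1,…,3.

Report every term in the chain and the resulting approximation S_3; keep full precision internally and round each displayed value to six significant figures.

∫_11^42 1/x^2 dx evaluates to 0.0670996.
Endpoint term: (f(11) + f(42))/2 = (0.00826446 + 0.000566893)/2 = 0.00441568.
So far: 0.0715152.
k=1: B_{2}/(2)! × [f^{(1)}(42) − f^{(1)}(11)] = 1/12 × (-2.69949e-05 − (-0.00150263)) = 0.000122970.
Partial sum through k=1: 0.0716382.
k=2: B_{4}/(4)! × [f^{(3)}(42) − f^{(3)}(11)] = −1/720 × (-1.83639e-07 − (-0.000149021)) = -2.06719e-07.
Partial sum through k=2: 0.0716380.
k=3: B_{6}/(6)! × [f^{(5)}(42) − f^{(5)}(11)] = 1/30240 × (-3.12311e-09 − (-3.69474e-05)) = 1.22170e-09.

S_3 ≈ 0.0716380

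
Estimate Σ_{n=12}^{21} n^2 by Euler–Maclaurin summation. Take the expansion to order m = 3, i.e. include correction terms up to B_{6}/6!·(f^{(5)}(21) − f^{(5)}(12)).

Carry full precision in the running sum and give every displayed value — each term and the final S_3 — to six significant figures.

Integral: ∫_12^21 x^2 dx = 2511.00.
Boundary: ½(f(12) + f(21)) = ½(144.000 + 441.000) = 292.500.
Integral + boundary = 2803.50.
Correction k=1: B_{2}/2! · (f^{(1)}(21) − f^{(1)}(12)) = 1/12 · (42.0000 − 24.0000) = 1.50000.
Running total after k=1: 2805.00.
Correction k=2: B_{4}/4! · (f^{(3)}(21) − f^{(3)}(12)) = −1/720 · (0.00000 − 0.00000) = 0.00000.
Running total after k=2: 2805.00.
Correction k=3: B_{6}/6! · (f^{(5)}(21) − f^{(5)}(12)) = 1/30240 · (0.00000 − 0.00000) = 0.00000.

S_3 ≈ 2805.00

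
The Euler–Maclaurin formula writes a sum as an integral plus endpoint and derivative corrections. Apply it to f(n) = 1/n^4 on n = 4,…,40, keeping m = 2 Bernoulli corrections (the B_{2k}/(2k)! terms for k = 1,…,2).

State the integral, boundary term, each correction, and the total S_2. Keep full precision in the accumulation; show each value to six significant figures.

S_2 ≈ 0.00747179

The integral term ∫_4^40 1/x^4 dx = 0.00520313.
Boundary: ½(f(4) + f(40)) = ½(0.00390625 + 3.90625e-07) = 0.00195332.
So far: 0.00715645.
k=1: B_{2}/(2)! × [f^{(1)}(40) − f^{(1)}(4)] = 1/12 × (-3.90625e-08 − (-0.00390625)) = 0.000325518.
After k=1: 0.00748196.
k=2: B_{4}/(4)! × [f^{(3)}(40) − f^{(3)}(4)] = −1/720 × (-7.32422e-10 − (-0.00732422)) = -1.01725e-05.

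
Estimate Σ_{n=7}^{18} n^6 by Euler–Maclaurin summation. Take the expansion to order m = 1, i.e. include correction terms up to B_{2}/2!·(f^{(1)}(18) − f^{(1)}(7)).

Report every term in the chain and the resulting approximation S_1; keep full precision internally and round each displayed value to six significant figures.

S_1 ≈ 1.05344e+08

∫_7^18 x^6 dx evaluates to 8.73424e+07.
Endpoint term: (f(7) + f(18))/2 = (117649 + 3.40122e+07)/2 = 1.70649e+07.
So far: 1.04407e+08.
k=1: B_{2}/(2)! × [f^{(1)}(18) − f^{(1)}(7)] = 1/12 × (1.13374e+07 − 100842) = 936380.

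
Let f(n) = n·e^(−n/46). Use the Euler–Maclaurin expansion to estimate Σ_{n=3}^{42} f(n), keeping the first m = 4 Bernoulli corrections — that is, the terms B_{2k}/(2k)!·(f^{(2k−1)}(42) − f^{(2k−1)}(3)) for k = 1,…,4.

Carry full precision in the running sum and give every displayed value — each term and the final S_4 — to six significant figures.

S_4 ≈ 496.987

Integral: ∫_3^42 x·e^(−x/46) dx = 487.224.
½[f(3) + f(42)] = ½[2.81059 + 16.8546] = 9.83262.
So far: 497.057.
Correction k=1: B_{2}/2! · (f^{(1)}(42) − f^{(1)}(3)) = 1/12 · (0.0348957 − 0.875764) = -0.0700724.
After k=1: 496.987.
Correction k=2: B_{4}/4! · (f^{(3)}(42) − f^{(3)}(3)) = −1/720 · (0.000395793 − 0.00129938) = 1.25498e-06.
After k=2: 496.987.
Correction k=3: B_{6}/6! · (f^{(5)}(42) − f^{(5)}(3)) = 1/30240 · (3.66302e-07 − 1.03255e-06) = -2.20322e-11.
After k=3: 496.987.
Correction k=4: B_{8}/8! · (f^{(7)}(42) − f^{(7)}(3)) = −1/1209600 · (2.57824e-10 − 6.85744e-10) = 3.53770e-16.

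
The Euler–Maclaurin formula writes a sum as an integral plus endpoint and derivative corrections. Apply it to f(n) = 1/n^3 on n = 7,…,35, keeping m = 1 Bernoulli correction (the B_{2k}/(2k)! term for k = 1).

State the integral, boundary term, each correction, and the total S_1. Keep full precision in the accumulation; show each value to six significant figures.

S_1 ≈ 0.0113693

∫_7^35 1/x^3 dx evaluates to 0.00979592.
½[f(7) + f(35)] = ½[0.00291545 + 2.33236e-05] = 0.00146939.
Running total after boundary: 0.0112653.
Order-1 term: 1/12 · (-1.99917e-06 − (-0.00124948)) = 0.000103957.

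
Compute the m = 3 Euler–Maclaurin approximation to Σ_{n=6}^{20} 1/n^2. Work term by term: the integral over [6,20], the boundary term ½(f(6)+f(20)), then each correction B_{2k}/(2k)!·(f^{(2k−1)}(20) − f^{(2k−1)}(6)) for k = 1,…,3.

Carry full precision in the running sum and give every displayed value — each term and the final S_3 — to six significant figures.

∫_6^20 1/x^2 dx evaluates to 0.116667.
Endpoint term: (f(6) + f(20))/2 = (0.0277778 + 0.00250000)/2 = 0.0151389.
So far: 0.131806.
Correction k=1: B_{2}/2! · (f^{(1)}(20) − f^{(1)}(6)) = 1/12 · (-0.000250000 − (-0.00925926)) = 0.000750772.
Partial sum through k=1: 0.132556.
Correction k=2: B_{4}/4! · (f^{(3)}(20) − f^{(3)}(6)) = −1/720 · (-7.50000e-06 − (-0.00308642)) = -4.27628e-06.
Partial sum through k=2: 0.132552.
Correction k=3: B_{6}/6! · (f^{(5)}(20) − f^{(5)}(6)) = 1/30240 · (-5.62500e-07 − (-0.00257202)) = 8.50349e-08.

S_3 ≈ 0.132552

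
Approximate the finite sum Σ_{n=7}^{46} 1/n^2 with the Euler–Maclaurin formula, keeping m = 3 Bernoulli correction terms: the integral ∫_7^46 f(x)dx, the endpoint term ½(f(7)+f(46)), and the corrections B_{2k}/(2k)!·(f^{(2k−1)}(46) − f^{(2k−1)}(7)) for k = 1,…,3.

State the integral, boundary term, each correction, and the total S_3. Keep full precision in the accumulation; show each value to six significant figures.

∫_7^46 1/x^2 dx evaluates to 0.121118.
½[f(7) + f(46)] = ½[0.0204082 + 0.000472590] = 0.0104404.
So far: 0.131558.
Order-1 term: 1/12 · (-2.05474e-05 − (-0.00583090)) = 0.000484196.
Partial sum through k=1: 0.132043.
Order-2 term: −1/720 · (-1.16526e-07 − (-0.00142798)) = -1.98314e-06.
Partial sum through k=2: 0.132041.
Order-3 term: 1/30240 · (-1.65207e-09 − (-0.000874271)) = 2.89110e-08.

S_3 ≈ 0.132041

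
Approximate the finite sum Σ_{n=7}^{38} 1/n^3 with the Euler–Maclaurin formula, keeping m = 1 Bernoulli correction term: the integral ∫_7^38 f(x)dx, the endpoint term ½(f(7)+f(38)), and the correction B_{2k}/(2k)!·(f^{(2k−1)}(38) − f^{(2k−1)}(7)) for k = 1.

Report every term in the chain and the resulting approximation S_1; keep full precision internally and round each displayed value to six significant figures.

Integral: ∫_7^38 1/x^3 dx = 0.00985782.
Endpoint term: (f(7) + f(38))/2 = (0.00291545 + 1.82242e-05)/2 = 0.00146684.
Running total after boundary: 0.0113247.
Correction k=1: B_{2}/2! · (f^{(1)}(38) − f^{(1)}(7)) = 1/12 · (-1.43876e-06 − (-0.00124948)) = 0.000104003.

S_1 ≈ 0.0114287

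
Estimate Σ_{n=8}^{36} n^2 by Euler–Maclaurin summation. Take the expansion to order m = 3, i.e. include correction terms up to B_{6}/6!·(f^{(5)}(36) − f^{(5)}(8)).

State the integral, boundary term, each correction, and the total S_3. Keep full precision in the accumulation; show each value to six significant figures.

Integral: ∫_8^36 x^2 dx = 15381.3.
½[f(8) + f(36)] = ½[64.0000 + 1296.00] = 680.000.
So far: 16061.3.
k=1: B_{2}/(2)! × [f^{(1)}(36) − f^{(1)}(8)] = 1/12 × (72.0000 − 16.0000) = 4.66667.
Partial sum through k=1: 16066.0.
k=2: B_{4}/(4)! × [f^{(3)}(36) − f^{(3)}(8)] = −1/720 × (0.00000 − 0.00000) = 0.00000.
Partial sum through k=2: 16066.0.
k=3: B_{6}/(6)! × [f^{(5)}(36) − f^{(5)}(8)] = 1/30240 × (0.00000 − 0.00000) = 0.00000.

S_3 ≈ 16066.0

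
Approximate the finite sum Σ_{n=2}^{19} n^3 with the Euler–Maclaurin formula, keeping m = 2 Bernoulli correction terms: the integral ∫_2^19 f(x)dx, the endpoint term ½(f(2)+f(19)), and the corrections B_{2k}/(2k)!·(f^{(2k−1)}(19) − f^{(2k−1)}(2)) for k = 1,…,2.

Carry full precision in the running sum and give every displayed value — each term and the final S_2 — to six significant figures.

S_2 ≈ 36099.0

∫_2^19 x^3 dx evaluates to 32576.2.
Boundary: ½(f(2) + f(19)) = ½(8.00000 + 6859.00) = 3433.50.
So far: 36009.8.
k=1: B_{2}/(2)! × [f^{(1)}(19) − f^{(1)}(2)] = 1/12 × (1083.00 − 12.0000) = 89.2500.
Running total after k=1: 36099.0.
k=2: B_{4}/(4)! × [f^{(3)}(19) − f^{(3)}(2)] = −1/720 × (6.00000 − 6.00000) = 0.00000.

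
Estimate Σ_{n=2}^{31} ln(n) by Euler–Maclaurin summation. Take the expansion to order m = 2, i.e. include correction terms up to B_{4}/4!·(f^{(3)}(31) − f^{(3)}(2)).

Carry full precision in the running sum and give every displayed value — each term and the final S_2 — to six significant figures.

∫_2^31 ln(x) dx evaluates to 76.0673.
Boundary: ½(f(2) + f(31)) = ½(0.693147 + 3.43399) = 2.06357.
Running total after boundary: 78.1309.
Order-1 term: 1/12 · (0.0322581 − 0.500000) = -0.0389785.
After k=1: 78.0919.
Order-2 term: −1/720 · (6.71344e-05 − 0.250000) = 0.000347129.

S_2 ≈ 78.0922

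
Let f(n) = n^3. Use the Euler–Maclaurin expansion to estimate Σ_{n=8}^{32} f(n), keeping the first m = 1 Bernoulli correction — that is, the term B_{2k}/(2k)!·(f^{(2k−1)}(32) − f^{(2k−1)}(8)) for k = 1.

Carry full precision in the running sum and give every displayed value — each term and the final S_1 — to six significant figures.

Integral: ∫_8^32 x^3 dx = 261120.
½[f(8) + f(32)] = ½[512.000 + 32768.0] = 16640.0.
Running total after boundary: 277760.
Order-1 term: 1/12 · (3072.00 − 192.000) = 240.000.

S_1 ≈ 278000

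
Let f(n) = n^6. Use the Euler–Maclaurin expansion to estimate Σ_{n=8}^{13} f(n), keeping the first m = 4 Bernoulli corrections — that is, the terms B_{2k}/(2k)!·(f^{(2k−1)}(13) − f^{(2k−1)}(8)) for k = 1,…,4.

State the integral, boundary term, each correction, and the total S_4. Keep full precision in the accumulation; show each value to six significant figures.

The integral term ∫_8^13 x^6 dx = 8.66448e+06.
Endpoint term: (f(8) + f(13))/2 = (262144 + 4.82681e+06)/2 = 2.54448e+06.
So far: 1.12090e+07.
Order-1 term: 1/12 · (2.22776e+06 − 196608) = 169262.
Running total after k=1: 1.13782e+07.
Order-2 term: −1/720 · (263640 − 61440.0) = -280.833.
Running total after k=2: 1.13779e+07.
Order-3 term: 1/30240 · (9360.00 − 5760.00) = 0.119048.
Running total after k=3: 1.13779e+07.
Order-4 term: −1/1209600 · (0.00000 − 0.00000) = 0.00000.

S_4 ≈ 1.13779e+07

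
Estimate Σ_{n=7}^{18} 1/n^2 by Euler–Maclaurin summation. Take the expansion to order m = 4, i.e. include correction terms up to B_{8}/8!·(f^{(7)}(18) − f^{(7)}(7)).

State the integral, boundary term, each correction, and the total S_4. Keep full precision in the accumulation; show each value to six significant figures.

S_4 ≈ 0.0995043

∫_7^18 1/x^2 dx evaluates to 0.0873016.
½[f(7) + f(18)] = ½[0.0204082 + 0.00308642] = 0.0117473.
Integral + boundary = 0.0990489.
Order-1 term: 1/12 · (-0.000342936 − (-0.00583090)) = 0.000457331.
After k=1: 0.0995062.
Order-2 term: −1/720 · (-1.27013e-05 − (-0.00142798)) = -1.96566e-06.
After k=2: 0.0995042.
Order-3 term: 1/30240 · (-1.17605e-06 − (-0.000874271)) = 2.88722e-08.
After k=3: 0.0995043.
Order-4 term: −1/1209600 · (-2.03268e-07 − (-0.000999167)) = -8.25863e-10.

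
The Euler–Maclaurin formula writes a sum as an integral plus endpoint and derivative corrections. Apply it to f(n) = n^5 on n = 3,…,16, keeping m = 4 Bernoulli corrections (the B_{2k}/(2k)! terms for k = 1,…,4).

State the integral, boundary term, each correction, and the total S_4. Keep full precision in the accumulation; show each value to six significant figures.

The integral term ∫_3^16 x^5 dx = 2.79608e+06.
½[f(3) + f(16)] = ½[243.000 + 1.04858e+06] = 524410.
Running total after boundary: 3.32049e+06.
Correction k=1: B_{2}/2! · (f^{(1)}(16) − f^{(1)}(3)) = 1/12 · (327680 − 405.000) = 27272.9.
After k=1: 3.34776e+06.
Correction k=2: B_{4}/4! · (f^{(3)}(16) − f^{(3)}(3)) = −1/720 · (15360.0 − 540.000) = -20.5833.
After k=2: 3.34774e+06.
Correction k=3: B_{6}/6! · (f^{(5)}(16) − f^{(5)}(3)) = 1/30240 · (120.000 − 120.000) = 0.00000.
After k=3: 3.34774e+06.
Correction k=4: B_{8}/8! · (f^{(7)}(16) − f^{(7)}(3)) = −1/1209600 · (0.00000 − 0.00000) = 0.00000.

S_4 ≈ 3.34774e+06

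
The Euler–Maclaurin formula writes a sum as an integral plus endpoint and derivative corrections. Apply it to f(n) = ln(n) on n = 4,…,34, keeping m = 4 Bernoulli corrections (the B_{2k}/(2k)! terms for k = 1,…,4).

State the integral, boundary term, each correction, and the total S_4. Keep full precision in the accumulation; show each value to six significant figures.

S_4 ≈ 86.7891

∫_4^34 ln(x) dx evaluates to 84.3511.
Endpoint term: (f(4) + f(34))/2 = (1.38629 + 3.52636)/2 = 2.45633.
Integral + boundary = 86.8074.
Order-1 term: 1/12 · (0.0294118 − 0.250000) = -0.0183824.
After k=1: 86.7890.
Order-2 term: −1/720 · (5.08854e-05 − 0.0312500) = 4.33321e-05.
After k=2: 86.7891.
Order-3 term: 1/30240 · (5.28222e-07 − 0.0234375) = -7.75032e-07.
After k=3: 86.7891.
Order-4 term: −1/1209600 · (1.37082e-08 − 0.0439453) = 3.63304e-08.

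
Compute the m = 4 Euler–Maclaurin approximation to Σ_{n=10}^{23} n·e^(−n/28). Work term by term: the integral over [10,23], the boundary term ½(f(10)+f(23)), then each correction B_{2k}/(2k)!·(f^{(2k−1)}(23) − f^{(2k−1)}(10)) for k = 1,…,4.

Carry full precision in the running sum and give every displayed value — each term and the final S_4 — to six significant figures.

S_4 ≈ 124.938

Integral: ∫_10^23 x·e^(−x/28) dx = 116.413.
½[f(10) + f(23)] = ½[6.99673 + 10.1155] = 8.55610.
So far: 124.969.
k=1: B_{2}/(2)! × [f^{(1)}(23) − f^{(1)}(10)] = 1/12 × (0.0785362 − 0.449789) = -0.0309378.
Running total after k=1: 124.938.
k=2: B_{4}/(4)! × [f^{(3)}(23) − f^{(3)}(10)] = −1/720 × (0.00122212 − 0.00235859) = 1.57843e-06.
Running total after k=2: 124.938.
k=3: B_{6}/(6)! × [f^{(5)}(23) − f^{(5)}(10)] = 1/30240 × (2.98988e-06 − 5.28504e-06) = -7.58980e-11.
Running total after k=3: 124.938.
k=4: B_{8}/(8)! × [f^{(7)}(23) − f^{(7)}(10)] = −1/1209600 × (5.63895e-09 − 9.64498e-09) = 3.31187e-15.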